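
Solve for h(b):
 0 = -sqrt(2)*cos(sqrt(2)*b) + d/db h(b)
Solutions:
 h(b) = C1 + sin(sqrt(2)*b)


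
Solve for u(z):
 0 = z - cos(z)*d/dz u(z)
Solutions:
 u(z) = C1 + Integral(z/cos(z), z)


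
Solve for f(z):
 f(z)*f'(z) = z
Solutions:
 f(z) = -sqrt(C1 + z^2)
 f(z) = sqrt(C1 + z^2)


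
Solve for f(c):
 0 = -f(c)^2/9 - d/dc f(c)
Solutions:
 f(c) = 9/(C1 + c)


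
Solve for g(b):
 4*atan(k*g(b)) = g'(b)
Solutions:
 Integral(1/atan(_y*k), (_y, g(b))) = C1 + 4*b


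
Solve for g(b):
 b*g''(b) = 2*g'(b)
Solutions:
 g(b) = C1 + C2*b^3


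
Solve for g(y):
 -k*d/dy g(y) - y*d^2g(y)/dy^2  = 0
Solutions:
 g(y) = C1 + y^(1 - re(k))*(C2*sin(log(y)*Abs(im(k))) + C3*cos(log(y)*im(k)))


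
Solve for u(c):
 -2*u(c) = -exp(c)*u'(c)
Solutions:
 u(c) = C1*exp(-2*exp(-c))


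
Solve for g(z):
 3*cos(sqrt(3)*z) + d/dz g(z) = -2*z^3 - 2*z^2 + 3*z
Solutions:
 g(z) = C1 - z^4/2 - 2*z^3/3 + 3*z^2/2 - sqrt(3)*sin(sqrt(3)*z)


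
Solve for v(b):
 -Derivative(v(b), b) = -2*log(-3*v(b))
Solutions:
 -Integral(1/(log(-_y) + log(3)), (_y, v(b)))/2 = C1 - b


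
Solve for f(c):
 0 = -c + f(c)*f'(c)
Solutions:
 f(c) = -sqrt(C1 + c^2)
 f(c) = sqrt(C1 + c^2)


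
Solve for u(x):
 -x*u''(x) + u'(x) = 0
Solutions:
 u(x) = C1 + C2*x^2


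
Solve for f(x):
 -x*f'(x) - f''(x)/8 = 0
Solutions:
 f(x) = C1 + C2*erf(2*x)


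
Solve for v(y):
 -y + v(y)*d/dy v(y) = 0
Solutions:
 v(y) = -sqrt(C1 + y^2)
 v(y) = sqrt(C1 + y^2)


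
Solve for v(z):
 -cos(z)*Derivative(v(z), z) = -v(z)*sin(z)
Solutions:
 v(z) = C1/cos(z)


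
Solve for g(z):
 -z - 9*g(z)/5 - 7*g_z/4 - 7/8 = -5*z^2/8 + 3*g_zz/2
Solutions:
 g(z) = 25*z^2/72 - 1595*z/1296 + (C1*sin(sqrt(3095)*z/60) + C2*cos(sqrt(3095)*z/60))*exp(-7*z/12) + 6145/46656


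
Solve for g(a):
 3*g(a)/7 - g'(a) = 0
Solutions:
 g(a) = C1*exp(3*a/7)


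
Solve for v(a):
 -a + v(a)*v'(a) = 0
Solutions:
 v(a) = -sqrt(C1 + a^2)
 v(a) = sqrt(C1 + a^2)


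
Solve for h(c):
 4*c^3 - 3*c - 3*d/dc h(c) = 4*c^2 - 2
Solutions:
 h(c) = C1 + c^4/3 - 4*c^3/9 - c^2/2 + 2*c/3


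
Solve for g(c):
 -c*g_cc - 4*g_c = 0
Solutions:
 g(c) = C1 + C2/c^3


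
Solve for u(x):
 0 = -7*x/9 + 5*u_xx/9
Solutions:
 u(x) = C1 + C2*x + 7*x^3/30


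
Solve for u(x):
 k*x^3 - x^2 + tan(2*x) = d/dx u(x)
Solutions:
 u(x) = C1 + k*x^4/4 - x^3/3 - log(cos(2*x))/2


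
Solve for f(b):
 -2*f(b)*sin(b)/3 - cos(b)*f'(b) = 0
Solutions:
 f(b) = C1*cos(b)^(2/3)


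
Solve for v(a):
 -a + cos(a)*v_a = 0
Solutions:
 v(a) = C1 + Integral(a/cos(a), a)


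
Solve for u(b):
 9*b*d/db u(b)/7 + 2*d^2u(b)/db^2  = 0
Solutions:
 u(b) = C1 + C2*erf(3*sqrt(7)*b/14)


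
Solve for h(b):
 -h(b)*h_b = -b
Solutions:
 h(b) = -sqrt(C1 + b^2)
 h(b) = sqrt(C1 + b^2)


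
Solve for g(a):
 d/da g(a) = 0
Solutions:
 g(a) = C1


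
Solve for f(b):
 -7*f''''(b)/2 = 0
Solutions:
 f(b) = C1 + C2*b + C3*b^2 + C4*b^3


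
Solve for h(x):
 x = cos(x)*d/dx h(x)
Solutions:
 h(x) = C1 + Integral(x/cos(x), x)


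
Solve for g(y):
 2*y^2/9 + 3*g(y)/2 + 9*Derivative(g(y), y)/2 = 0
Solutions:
 g(y) = C1*exp(-y/3) - 4*y^2/27 + 8*y/9 - 8/3


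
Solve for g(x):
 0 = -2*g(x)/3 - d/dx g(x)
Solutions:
 g(x) = C1*exp(-2*x/3)


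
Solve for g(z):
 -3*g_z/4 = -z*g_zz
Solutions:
 g(z) = C1 + C2*z^(7/4)


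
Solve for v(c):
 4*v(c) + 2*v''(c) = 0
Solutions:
 v(c) = C1*sin(sqrt(2)*c) + C2*cos(sqrt(2)*c)


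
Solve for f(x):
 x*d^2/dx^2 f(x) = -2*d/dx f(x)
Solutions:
 f(x) = C1 + C2/x


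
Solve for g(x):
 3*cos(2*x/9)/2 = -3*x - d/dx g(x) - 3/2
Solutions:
 g(x) = C1 - 3*x^2/2 - 3*x/2 - 27*sin(x/9)*cos(x/9)/2


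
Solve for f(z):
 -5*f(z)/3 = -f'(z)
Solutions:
 f(z) = C1*exp(5*z/3)


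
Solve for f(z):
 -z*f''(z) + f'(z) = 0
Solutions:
 f(z) = C1 + C2*z^2


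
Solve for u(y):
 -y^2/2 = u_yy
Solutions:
 u(y) = C1 + C2*y - y^4/24


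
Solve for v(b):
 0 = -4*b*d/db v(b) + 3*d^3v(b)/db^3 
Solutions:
 v(b) = C1 + Integral(C2*airyai(6^(2/3)*b/3) + C3*airybi(6^(2/3)*b/3), b)


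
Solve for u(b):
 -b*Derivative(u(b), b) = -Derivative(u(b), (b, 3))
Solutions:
 u(b) = C1 + Integral(C2*airyai(b) + C3*airybi(b), b)


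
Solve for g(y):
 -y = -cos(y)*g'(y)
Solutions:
 g(y) = C1 + Integral(y/cos(y), y)


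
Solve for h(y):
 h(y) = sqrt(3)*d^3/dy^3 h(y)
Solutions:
 h(y) = C3*exp(3^(5/6)*y/3) + (C1*sin(3^(1/3)*y/2) + C2*cos(3^(1/3)*y/2))*exp(-3^(5/6)*y/6)


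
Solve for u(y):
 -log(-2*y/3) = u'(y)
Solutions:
 u(y) = C1 - y*log(-y) + y*(-log(2) + 1 + log(3))


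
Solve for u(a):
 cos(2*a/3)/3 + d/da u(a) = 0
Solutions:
 u(a) = C1 - sin(2*a/3)/2


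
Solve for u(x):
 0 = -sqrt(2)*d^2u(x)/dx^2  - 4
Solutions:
 u(x) = C1 + C2*x - sqrt(2)*x^2


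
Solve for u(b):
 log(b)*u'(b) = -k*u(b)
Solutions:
 u(b) = C1*exp(-k*li(b))


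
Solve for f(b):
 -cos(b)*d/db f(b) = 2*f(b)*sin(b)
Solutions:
 f(b) = C1*cos(b)^2


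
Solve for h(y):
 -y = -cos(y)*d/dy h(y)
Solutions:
 h(y) = C1 + Integral(y/cos(y), y)


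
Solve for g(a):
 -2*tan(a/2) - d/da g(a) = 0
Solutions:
 g(a) = C1 + 4*log(cos(a/2))


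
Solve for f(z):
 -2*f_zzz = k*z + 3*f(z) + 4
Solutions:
 f(z) = C3*exp(-2^(2/3)*3^(1/3)*z/2) - k*z/3 + (C1*sin(2^(2/3)*3^(5/6)*z/4) + C2*cos(2^(2/3)*3^(5/6)*z/4))*exp(2^(2/3)*3^(1/3)*z/4) - 4/3


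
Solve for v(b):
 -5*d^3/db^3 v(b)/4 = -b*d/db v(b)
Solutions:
 v(b) = C1 + Integral(C2*airyai(10^(2/3)*b/5) + C3*airybi(10^(2/3)*b/5), b)


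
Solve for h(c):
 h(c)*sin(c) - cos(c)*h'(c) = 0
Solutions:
 h(c) = C1/cos(c)


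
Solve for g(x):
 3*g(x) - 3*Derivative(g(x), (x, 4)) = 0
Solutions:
 g(x) = C1*exp(-x) + C2*exp(x) + C3*sin(x) + C4*cos(x)


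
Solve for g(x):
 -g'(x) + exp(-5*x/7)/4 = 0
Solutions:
 g(x) = C1 - 7*exp(-5*x/7)/20


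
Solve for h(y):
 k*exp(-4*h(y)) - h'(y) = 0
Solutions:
 h(y) = log(-I*(C1 + 4*k*y)^(1/4))
 h(y) = log(I*(C1 + 4*k*y)^(1/4))
 h(y) = log(-(C1 + 4*k*y)^(1/4))
 h(y) = log(C1 + 4*k*y)/4


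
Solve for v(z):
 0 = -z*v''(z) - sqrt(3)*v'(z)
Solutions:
 v(z) = C1 + C2*z^(1 - sqrt(3))


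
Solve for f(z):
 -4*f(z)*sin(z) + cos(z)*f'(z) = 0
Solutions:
 f(z) = C1/cos(z)^4


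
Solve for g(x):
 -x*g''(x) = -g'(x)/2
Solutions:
 g(x) = C1 + C2*x^(3/2)


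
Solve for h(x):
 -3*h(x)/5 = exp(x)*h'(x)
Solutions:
 h(x) = C1*exp(3*exp(-x)/5)


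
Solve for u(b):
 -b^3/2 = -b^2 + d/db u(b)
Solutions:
 u(b) = C1 - b^4/8 + b^3/3


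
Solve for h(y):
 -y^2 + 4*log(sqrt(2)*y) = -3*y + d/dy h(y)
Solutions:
 h(y) = C1 - y^3/3 + 3*y^2/2 + 4*y*log(y) - 4*y + y*log(4)


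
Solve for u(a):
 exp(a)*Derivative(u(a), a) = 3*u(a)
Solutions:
 u(a) = C1*exp(-3*exp(-a))


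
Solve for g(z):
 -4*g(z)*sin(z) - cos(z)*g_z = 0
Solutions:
 g(z) = C1*cos(z)^4


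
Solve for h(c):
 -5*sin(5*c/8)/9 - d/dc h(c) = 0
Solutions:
 h(c) = C1 + 8*cos(5*c/8)/9


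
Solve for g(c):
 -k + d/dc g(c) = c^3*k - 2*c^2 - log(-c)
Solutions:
 g(c) = C1 + c^4*k/4 - 2*c^3/3 + c*(k + 1) - c*log(-c)


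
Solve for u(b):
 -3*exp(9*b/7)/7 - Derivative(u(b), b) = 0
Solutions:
 u(b) = C1 - exp(9*b/7)/3


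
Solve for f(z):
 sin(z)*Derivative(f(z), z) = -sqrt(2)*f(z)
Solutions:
 f(z) = C1*(cos(z) + 1)^(sqrt(2)/2)/(cos(z) - 1)^(sqrt(2)/2)


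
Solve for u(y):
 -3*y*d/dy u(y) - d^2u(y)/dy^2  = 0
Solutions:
 u(y) = C1 + C2*erf(sqrt(6)*y/2)


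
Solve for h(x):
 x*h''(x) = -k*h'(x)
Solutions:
 h(x) = C1 + x^(1 - re(k))*(C2*sin(log(x)*Abs(im(k))) + C3*cos(log(x)*im(k)))


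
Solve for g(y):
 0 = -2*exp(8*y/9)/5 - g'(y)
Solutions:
 g(y) = C1 - 9*exp(8*y/9)/20


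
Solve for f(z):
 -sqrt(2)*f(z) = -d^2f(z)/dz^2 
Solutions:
 f(z) = C1*exp(-2^(1/4)*z) + C2*exp(2^(1/4)*z)


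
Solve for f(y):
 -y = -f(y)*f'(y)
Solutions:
 f(y) = -sqrt(C1 + y^2)
 f(y) = sqrt(C1 + y^2)


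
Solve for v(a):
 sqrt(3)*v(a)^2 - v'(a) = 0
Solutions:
 v(a) = -1/(C1 + sqrt(3)*a)


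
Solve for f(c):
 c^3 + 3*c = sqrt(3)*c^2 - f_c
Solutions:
 f(c) = C1 - c^4/4 + sqrt(3)*c^3/3 - 3*c^2/2


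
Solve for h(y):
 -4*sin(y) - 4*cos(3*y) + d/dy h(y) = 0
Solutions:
 h(y) = C1 + 4*sin(3*y)/3 - 4*cos(y)


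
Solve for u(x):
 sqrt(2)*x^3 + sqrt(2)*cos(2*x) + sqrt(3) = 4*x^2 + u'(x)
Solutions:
 u(x) = C1 + sqrt(2)*x^4/4 - 4*x^3/3 + sqrt(3)*x + sqrt(2)*sin(2*x)/2


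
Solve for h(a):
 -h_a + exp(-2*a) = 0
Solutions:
 h(a) = C1 - exp(-2*a)/2


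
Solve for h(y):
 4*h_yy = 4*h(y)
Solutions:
 h(y) = C1*exp(-y) + C2*exp(y)


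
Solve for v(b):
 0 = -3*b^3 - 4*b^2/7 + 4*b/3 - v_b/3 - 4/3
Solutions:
 v(b) = C1 - 9*b^4/4 - 4*b^3/7 + 2*b^2 - 4*b


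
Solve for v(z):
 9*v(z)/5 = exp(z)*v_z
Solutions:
 v(z) = C1*exp(-9*exp(-z)/5)


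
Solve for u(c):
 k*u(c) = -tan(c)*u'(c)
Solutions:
 u(c) = C1*exp(-k*log(sin(c)))


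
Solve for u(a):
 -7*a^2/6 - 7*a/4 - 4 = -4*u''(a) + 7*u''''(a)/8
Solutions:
 u(a) = C1 + C2*a + C3*exp(-4*sqrt(14)*a/7) + C4*exp(4*sqrt(14)*a/7) + 7*a^4/288 + 7*a^3/96 + 433*a^2/768


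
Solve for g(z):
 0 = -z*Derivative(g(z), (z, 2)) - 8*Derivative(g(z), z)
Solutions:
 g(z) = C1 + C2/z^7


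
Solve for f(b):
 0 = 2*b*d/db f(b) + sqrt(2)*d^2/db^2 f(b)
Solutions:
 f(b) = C1 + C2*erf(2^(3/4)*b/2)


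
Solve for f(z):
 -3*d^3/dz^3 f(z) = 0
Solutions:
 f(z) = C1 + C2*z + C3*z^2


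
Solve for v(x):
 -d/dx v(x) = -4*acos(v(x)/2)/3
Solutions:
 Integral(1/acos(_y/2), (_y, v(x))) = C1 + 4*x/3


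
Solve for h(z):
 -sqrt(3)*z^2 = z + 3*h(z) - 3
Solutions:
 h(z) = -sqrt(3)*z^2/3 - z/3 + 1


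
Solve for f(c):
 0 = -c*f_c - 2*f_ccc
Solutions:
 f(c) = C1 + Integral(C2*airyai(-2^(2/3)*c/2) + C3*airybi(-2^(2/3)*c/2), c)


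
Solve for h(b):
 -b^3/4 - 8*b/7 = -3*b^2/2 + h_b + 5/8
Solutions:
 h(b) = C1 - b^4/16 + b^3/2 - 4*b^2/7 - 5*b/8


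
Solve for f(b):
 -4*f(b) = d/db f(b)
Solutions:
 f(b) = C1*exp(-4*b)


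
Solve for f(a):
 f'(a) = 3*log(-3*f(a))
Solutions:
 -Integral(1/(log(-_y) + log(3)), (_y, f(a)))/3 = C1 - a


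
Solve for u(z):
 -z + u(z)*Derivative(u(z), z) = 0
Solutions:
 u(z) = -sqrt(C1 + z^2)
 u(z) = sqrt(C1 + z^2)


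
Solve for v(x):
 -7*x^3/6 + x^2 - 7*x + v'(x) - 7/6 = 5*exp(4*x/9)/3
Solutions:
 v(x) = C1 + 7*x^4/24 - x^3/3 + 7*x^2/2 + 7*x/6 + 15*exp(4*x/9)/4


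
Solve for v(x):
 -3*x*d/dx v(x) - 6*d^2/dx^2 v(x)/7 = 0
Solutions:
 v(x) = C1 + C2*erf(sqrt(7)*x/2)


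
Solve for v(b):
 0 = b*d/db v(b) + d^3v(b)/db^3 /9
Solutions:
 v(b) = C1 + Integral(C2*airyai(-3^(2/3)*b) + C3*airybi(-3^(2/3)*b), b)


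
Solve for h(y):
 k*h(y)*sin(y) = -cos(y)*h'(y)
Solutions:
 h(y) = C1*exp(k*log(cos(y)))


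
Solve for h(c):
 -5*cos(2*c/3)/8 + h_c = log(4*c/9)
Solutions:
 h(c) = C1 + c*log(c) - 2*c*log(3) - c + 2*c*log(2) + 15*sin(2*c/3)/16


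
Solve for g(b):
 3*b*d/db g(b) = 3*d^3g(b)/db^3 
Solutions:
 g(b) = C1 + Integral(C2*airyai(b) + C3*airybi(b), b)


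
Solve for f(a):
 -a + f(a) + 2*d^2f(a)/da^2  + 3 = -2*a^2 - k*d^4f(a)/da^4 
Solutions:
 f(a) = C1*exp(-a*sqrt((-sqrt(1 - k) - 1)/k)) + C2*exp(a*sqrt((-sqrt(1 - k) - 1)/k)) + C3*exp(-a*sqrt((sqrt(1 - k) - 1)/k)) + C4*exp(a*sqrt((sqrt(1 - k) - 1)/k)) - 2*a^2 + a + 5


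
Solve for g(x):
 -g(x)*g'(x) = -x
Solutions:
 g(x) = -sqrt(C1 + x^2)
 g(x) = sqrt(C1 + x^2)


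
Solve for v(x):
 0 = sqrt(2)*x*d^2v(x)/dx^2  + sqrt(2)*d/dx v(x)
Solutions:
 v(x) = C1 + C2*log(x)


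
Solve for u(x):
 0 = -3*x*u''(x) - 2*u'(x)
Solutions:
 u(x) = C1 + C2*x^(1/3)


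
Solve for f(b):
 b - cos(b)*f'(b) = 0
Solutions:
 f(b) = C1 + Integral(b/cos(b), b)


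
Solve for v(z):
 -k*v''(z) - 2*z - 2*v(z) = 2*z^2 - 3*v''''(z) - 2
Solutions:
 v(z) = C1*exp(-sqrt(6)*z*sqrt(k - sqrt(k^2 + 24))/6) + C2*exp(sqrt(6)*z*sqrt(k - sqrt(k^2 + 24))/6) + C3*exp(-sqrt(6)*z*sqrt(k + sqrt(k^2 + 24))/6) + C4*exp(sqrt(6)*z*sqrt(k + sqrt(k^2 + 24))/6) + k - z^2 - z + 1


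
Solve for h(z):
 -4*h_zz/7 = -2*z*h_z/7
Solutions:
 h(z) = C1 + C2*erfi(z/2)


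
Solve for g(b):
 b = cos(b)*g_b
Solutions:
 g(b) = C1 + Integral(b/cos(b), b)


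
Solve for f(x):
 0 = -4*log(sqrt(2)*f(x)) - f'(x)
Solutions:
 Integral(1/(2*log(_y) + log(2)), (_y, f(x)))/2 = C1 - x


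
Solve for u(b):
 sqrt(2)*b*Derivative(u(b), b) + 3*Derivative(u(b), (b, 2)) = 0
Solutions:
 u(b) = C1 + C2*erf(2^(3/4)*sqrt(3)*b/6)


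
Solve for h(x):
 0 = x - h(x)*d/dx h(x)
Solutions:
 h(x) = -sqrt(C1 + x^2)
 h(x) = sqrt(C1 + x^2)


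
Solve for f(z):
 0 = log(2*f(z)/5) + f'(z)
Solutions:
 Integral(1/(log(_y) - log(5) + log(2)), (_y, f(z))) = C1 - z


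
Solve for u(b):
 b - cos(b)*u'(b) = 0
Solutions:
 u(b) = C1 + Integral(b/cos(b), b)


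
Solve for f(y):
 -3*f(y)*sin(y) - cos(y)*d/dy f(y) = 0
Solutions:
 f(y) = C1*cos(y)^3


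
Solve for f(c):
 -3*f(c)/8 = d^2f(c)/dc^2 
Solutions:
 f(c) = C1*sin(sqrt(6)*c/4) + C2*cos(sqrt(6)*c/4)


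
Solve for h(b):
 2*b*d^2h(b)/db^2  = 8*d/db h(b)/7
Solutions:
 h(b) = C1 + C2*b^(11/7)


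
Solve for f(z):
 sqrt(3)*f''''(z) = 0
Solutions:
 f(z) = C1 + C2*z + C3*z^2 + C4*z^3


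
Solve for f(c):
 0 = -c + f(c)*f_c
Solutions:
 f(c) = -sqrt(C1 + c^2)
 f(c) = sqrt(C1 + c^2)


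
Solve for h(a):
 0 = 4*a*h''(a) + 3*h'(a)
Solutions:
 h(a) = C1 + C2*a^(1/4)


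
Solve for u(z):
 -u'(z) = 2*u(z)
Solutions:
 u(z) = C1*exp(-2*z)


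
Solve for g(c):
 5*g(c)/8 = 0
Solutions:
 g(c) = 0


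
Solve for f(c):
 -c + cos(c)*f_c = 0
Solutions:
 f(c) = C1 + Integral(c/cos(c), c)


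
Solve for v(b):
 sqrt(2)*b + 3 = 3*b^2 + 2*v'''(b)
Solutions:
 v(b) = C1 + C2*b + C3*b^2 - b^5/40 + sqrt(2)*b^4/48 + b^3/4


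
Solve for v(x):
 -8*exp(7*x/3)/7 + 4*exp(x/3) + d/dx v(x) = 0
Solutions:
 v(x) = C1 + 24*exp(7*x/3)/49 - 12*exp(x/3)


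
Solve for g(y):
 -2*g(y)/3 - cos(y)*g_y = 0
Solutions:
 g(y) = C1*(sin(y) - 1)^(1/3)/(sin(y) + 1)^(1/3)


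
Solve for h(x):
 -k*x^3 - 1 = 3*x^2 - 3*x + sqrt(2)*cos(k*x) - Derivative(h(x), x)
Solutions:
 h(x) = C1 + k*x^4/4 + x^3 - 3*x^2/2 + x + sqrt(2)*sin(k*x)/k


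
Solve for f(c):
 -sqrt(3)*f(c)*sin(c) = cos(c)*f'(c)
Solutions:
 f(c) = C1*cos(c)^(sqrt(3))


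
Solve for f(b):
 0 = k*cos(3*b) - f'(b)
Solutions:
 f(b) = C1 + k*sin(3*b)/3


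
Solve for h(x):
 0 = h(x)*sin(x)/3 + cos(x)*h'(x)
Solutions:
 h(x) = C1*cos(x)^(1/3)


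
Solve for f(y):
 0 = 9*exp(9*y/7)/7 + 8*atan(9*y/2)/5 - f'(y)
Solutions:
 f(y) = C1 + 8*y*atan(9*y/2)/5 + exp(9*y/7) - 8*log(81*y^2 + 4)/45


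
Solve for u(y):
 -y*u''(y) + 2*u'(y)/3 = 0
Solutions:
 u(y) = C1 + C2*y^(5/3)


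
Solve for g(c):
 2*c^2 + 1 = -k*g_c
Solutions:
 g(c) = C1 - 2*c^3/(3*k) - c/k


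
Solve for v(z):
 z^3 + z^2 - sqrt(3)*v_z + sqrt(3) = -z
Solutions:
 v(z) = C1 + sqrt(3)*z^4/12 + sqrt(3)*z^3/9 + sqrt(3)*z^2/6 + z


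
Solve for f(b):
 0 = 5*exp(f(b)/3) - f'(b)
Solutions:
 f(b) = 3*log(-1/(C1 + 5*b)) + 3*log(3)


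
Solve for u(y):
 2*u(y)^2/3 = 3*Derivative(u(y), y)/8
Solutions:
 u(y) = -9/(C1 + 16*y)


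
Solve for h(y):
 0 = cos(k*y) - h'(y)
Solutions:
 h(y) = C1 + sin(k*y)/k


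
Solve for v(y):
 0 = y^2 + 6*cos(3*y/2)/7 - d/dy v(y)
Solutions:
 v(y) = C1 + y^3/3 + 4*sin(3*y/2)/7


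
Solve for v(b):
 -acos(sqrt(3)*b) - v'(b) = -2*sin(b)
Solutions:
 v(b) = C1 - b*acos(sqrt(3)*b) + sqrt(3)*sqrt(1 - 3*b^2)/3 - 2*cos(b)


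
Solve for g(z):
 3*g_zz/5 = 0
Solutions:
 g(z) = C1 + C2*z


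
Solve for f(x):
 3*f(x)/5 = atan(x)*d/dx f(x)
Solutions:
 f(x) = C1*exp(3*Integral(1/atan(x), x)/5)


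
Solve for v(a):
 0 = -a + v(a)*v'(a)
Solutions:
 v(a) = -sqrt(C1 + a^2)
 v(a) = sqrt(C1 + a^2)


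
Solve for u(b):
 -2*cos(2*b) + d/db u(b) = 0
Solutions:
 u(b) = C1 + sin(2*b)


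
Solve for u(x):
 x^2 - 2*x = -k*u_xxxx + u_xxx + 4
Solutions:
 u(x) = C1 + C2*x + C3*x^2 + C4*exp(x/k) + x^5/60 + x^4*(k - 1)/12 + x^3*(k^2 - k - 2)/3


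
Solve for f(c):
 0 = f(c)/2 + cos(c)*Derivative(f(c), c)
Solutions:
 f(c) = C1*(sin(c) - 1)^(1/4)/(sin(c) + 1)^(1/4)


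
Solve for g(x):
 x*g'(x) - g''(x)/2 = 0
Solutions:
 g(x) = C1 + C2*erfi(x)


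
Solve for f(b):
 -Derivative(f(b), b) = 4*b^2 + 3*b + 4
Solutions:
 f(b) = C1 - 4*b^3/3 - 3*b^2/2 - 4*b


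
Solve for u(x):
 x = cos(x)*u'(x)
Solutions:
 u(x) = C1 + Integral(x/cos(x), x)


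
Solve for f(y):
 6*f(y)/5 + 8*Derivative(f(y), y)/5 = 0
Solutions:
 f(y) = C1*exp(-3*y/4)


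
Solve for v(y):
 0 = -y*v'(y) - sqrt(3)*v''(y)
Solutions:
 v(y) = C1 + C2*erf(sqrt(2)*3^(3/4)*y/6)


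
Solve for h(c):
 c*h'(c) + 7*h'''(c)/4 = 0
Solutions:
 h(c) = C1 + Integral(C2*airyai(-14^(2/3)*c/7) + C3*airybi(-14^(2/3)*c/7), c)


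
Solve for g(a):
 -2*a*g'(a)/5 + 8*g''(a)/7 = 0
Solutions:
 g(a) = C1 + C2*erfi(sqrt(70)*a/20)


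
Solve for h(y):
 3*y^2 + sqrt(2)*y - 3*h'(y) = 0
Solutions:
 h(y) = C1 + y^3/3 + sqrt(2)*y^2/6


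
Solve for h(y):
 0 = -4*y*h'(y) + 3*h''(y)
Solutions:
 h(y) = C1 + C2*erfi(sqrt(6)*y/3)


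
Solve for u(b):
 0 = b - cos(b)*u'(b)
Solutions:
 u(b) = C1 + Integral(b/cos(b), b)


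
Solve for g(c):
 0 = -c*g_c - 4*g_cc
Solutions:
 g(c) = C1 + C2*erf(sqrt(2)*c/4)


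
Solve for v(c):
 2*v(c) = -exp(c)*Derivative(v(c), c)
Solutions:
 v(c) = C1*exp(2*exp(-c))


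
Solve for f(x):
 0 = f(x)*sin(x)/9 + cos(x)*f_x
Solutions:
 f(x) = C1*cos(x)^(1/9)


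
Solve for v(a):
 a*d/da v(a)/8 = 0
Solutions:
 v(a) = C1


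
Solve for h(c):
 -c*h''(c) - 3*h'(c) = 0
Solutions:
 h(c) = C1 + C2/c^2


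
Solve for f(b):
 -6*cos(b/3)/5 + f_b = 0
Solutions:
 f(b) = C1 + 18*sin(b/3)/5


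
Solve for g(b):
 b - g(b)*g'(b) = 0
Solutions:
 g(b) = -sqrt(C1 + b^2)
 g(b) = sqrt(C1 + b^2)


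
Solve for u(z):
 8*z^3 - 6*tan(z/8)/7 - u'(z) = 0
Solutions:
 u(z) = C1 + 2*z^4 + 48*log(cos(z/8))/7


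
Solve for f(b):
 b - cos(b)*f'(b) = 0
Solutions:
 f(b) = C1 + Integral(b/cos(b), b)


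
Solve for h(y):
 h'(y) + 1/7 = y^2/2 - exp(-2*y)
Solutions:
 h(y) = C1 + y^3/6 - y/7 + exp(-2*y)/2


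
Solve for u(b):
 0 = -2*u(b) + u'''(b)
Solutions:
 u(b) = C3*exp(2^(1/3)*b) + (C1*sin(2^(1/3)*sqrt(3)*b/2) + C2*cos(2^(1/3)*sqrt(3)*b/2))*exp(-2^(1/3)*b/2)


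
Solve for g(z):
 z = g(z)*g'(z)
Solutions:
 g(z) = -sqrt(C1 + z^2)
 g(z) = sqrt(C1 + z^2)


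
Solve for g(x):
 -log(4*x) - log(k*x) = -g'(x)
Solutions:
 g(x) = C1 + x*(log(k) - 2 + 2*log(2)) + 2*x*log(x)


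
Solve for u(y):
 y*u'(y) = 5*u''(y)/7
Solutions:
 u(y) = C1 + C2*erfi(sqrt(70)*y/10)


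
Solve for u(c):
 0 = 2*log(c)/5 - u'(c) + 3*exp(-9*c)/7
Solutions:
 u(c) = C1 + 2*c*log(c)/5 - 2*c/5 - exp(-9*c)/21


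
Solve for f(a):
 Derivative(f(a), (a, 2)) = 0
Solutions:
 f(a) = C1 + C2*a


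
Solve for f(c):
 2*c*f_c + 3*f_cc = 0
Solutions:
 f(c) = C1 + C2*erf(sqrt(3)*c/3)


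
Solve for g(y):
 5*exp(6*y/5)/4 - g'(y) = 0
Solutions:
 g(y) = C1 + 25*exp(6*y/5)/24


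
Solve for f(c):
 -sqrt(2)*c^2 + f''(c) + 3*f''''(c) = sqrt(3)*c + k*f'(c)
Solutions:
 f(c) = C1 + C2*exp(2^(1/3)*c*(-2^(1/3)*(-9*k + sqrt(81*k^2 + 4))^(1/3) + 2/(-9*k + sqrt(81*k^2 + 4))^(1/3))/6) + C3*exp(2^(1/3)*c*(2^(1/3)*(-9*k + sqrt(81*k^2 + 4))^(1/3) - 2^(1/3)*sqrt(3)*I*(-9*k + sqrt(81*k^2 + 4))^(1/3) + 8/((-1 + sqrt(3)*I)*(-9*k + sqrt(81*k^2 + 4))^(1/3)))/12) + C4*exp(2^(1/3)*c*(2^(1/3)*(-9*k + sqrt(81*k^2 + 4))^(1/3) + 2^(1/3)*sqrt(3)*I*(-9*k + sqrt(81*k^2 + 4))^(1/3) - 8/((1 + sqrt(3)*I)*(-9*k + sqrt(81*k^2 + 4))^(1/3)))/12) - sqrt(2)*c^3/(3*k) - sqrt(3)*c^2/(2*k) - sqrt(2)*c^2/k^2 - sqrt(3)*c/k^2 - 2*sqrt(2)*c/k^3


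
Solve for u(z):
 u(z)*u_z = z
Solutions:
 u(z) = -sqrt(C1 + z^2)
 u(z) = sqrt(C1 + z^2)


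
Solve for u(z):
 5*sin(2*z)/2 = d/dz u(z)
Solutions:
 u(z) = C1 - 5*cos(2*z)/4


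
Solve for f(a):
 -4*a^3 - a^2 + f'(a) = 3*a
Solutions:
 f(a) = C1 + a^4 + a^3/3 + 3*a^2/2


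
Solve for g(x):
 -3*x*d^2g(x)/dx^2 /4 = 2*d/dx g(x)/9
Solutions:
 g(x) = C1 + C2*x^(19/27)


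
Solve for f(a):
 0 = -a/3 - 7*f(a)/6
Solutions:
 f(a) = -2*a/7


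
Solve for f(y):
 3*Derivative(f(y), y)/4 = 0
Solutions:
 f(y) = C1


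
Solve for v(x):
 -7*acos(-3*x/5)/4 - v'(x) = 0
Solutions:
 v(x) = C1 - 7*x*acos(-3*x/5)/4 - 7*sqrt(25 - 9*x^2)/12


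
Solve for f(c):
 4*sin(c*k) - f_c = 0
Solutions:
 f(c) = C1 - 4*cos(c*k)/k


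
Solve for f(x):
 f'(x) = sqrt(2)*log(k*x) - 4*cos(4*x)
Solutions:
 f(x) = C1 + sqrt(2)*x*(log(k*x) - 1) - sin(4*x)


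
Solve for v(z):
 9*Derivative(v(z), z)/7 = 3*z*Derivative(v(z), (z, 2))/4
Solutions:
 v(z) = C1 + C2*z^(19/7)


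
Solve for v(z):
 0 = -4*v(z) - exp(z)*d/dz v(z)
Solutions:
 v(z) = C1*exp(4*exp(-z))


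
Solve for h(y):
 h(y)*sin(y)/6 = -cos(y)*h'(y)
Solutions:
 h(y) = C1*cos(y)^(1/6)


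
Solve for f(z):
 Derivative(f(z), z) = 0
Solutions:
 f(z) = C1


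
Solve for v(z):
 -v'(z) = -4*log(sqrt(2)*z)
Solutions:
 v(z) = C1 + 4*z*log(z) - 4*z + z*log(4)


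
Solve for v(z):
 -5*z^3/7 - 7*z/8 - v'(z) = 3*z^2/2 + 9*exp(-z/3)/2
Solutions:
 v(z) = C1 - 5*z^4/28 - z^3/2 - 7*z^2/16 + 27*exp(-z/3)/2


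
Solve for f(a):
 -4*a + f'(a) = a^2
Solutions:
 f(a) = C1 + a^3/3 + 2*a^2


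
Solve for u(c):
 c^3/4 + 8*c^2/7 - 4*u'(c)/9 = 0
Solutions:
 u(c) = C1 + 9*c^4/64 + 6*c^3/7


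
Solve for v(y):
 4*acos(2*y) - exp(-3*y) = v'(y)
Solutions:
 v(y) = C1 + 4*y*acos(2*y) - 2*sqrt(1 - 4*y^2) + exp(-3*y)/3


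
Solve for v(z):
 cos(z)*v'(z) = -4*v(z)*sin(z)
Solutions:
 v(z) = C1*cos(z)^4


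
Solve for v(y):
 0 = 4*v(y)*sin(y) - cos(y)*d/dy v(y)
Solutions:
 v(y) = C1/cos(y)^4


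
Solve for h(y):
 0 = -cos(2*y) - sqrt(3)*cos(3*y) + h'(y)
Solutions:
 h(y) = C1 + sin(2*y)/2 + sqrt(3)*sin(3*y)/3


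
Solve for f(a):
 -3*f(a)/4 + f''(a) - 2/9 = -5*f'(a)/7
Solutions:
 f(a) = C1*exp(a*(-5 + 2*sqrt(43))/14) + C2*exp(-a*(5 + 2*sqrt(43))/14) - 8/27


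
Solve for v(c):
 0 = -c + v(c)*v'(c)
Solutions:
 v(c) = -sqrt(C1 + c^2)
 v(c) = sqrt(C1 + c^2)


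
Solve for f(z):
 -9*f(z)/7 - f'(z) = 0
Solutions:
 f(z) = C1*exp(-9*z/7)


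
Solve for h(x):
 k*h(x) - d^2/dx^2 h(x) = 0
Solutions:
 h(x) = C1*exp(-sqrt(k)*x) + C2*exp(sqrt(k)*x)


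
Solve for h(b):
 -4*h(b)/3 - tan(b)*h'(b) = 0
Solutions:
 h(b) = C1/sin(b)^(4/3)


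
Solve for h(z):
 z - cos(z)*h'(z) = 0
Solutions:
 h(z) = C1 + Integral(z/cos(z), z)


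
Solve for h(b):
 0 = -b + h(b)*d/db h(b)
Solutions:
 h(b) = -sqrt(C1 + b^2)
 h(b) = sqrt(C1 + b^2)


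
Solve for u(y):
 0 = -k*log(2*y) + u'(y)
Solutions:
 u(y) = C1 + k*y*log(y) - k*y + k*y*log(2)


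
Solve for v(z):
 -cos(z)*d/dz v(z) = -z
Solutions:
 v(z) = C1 + Integral(z/cos(z), z)


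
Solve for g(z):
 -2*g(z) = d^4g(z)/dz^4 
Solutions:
 g(z) = (C1*sin(2^(3/4)*z/2) + C2*cos(2^(3/4)*z/2))*exp(-2^(3/4)*z/2) + (C3*sin(2^(3/4)*z/2) + C4*cos(2^(3/4)*z/2))*exp(2^(3/4)*z/2)


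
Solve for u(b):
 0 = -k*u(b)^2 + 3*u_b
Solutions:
 u(b) = -3/(C1 + b*k)


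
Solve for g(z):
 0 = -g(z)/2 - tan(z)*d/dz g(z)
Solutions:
 g(z) = C1/sqrt(sin(z))


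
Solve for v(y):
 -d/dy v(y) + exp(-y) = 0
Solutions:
 v(y) = C1 - exp(-y)


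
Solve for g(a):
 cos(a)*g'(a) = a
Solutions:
 g(a) = C1 + Integral(a/cos(a), a)


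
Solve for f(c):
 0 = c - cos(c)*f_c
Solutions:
 f(c) = C1 + Integral(c/cos(c), c)


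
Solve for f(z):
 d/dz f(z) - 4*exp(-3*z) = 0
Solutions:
 f(z) = C1 - 4*exp(-3*z)/3


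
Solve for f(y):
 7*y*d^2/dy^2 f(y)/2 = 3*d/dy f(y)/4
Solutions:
 f(y) = C1 + C2*y^(17/14)


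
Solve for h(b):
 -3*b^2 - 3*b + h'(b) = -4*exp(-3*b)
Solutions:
 h(b) = C1 + b^3 + 3*b^2/2 + 4*exp(-3*b)/3


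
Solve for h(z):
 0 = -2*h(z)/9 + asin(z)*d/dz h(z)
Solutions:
 h(z) = C1*exp(2*Integral(1/asin(z), z)/9)


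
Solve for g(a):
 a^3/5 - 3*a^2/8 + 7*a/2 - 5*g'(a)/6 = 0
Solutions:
 g(a) = C1 + 3*a^4/50 - 3*a^3/20 + 21*a^2/10


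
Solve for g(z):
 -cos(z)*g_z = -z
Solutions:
 g(z) = C1 + Integral(z/cos(z), z)


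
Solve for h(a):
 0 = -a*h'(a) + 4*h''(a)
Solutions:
 h(a) = C1 + C2*erfi(sqrt(2)*a/4)


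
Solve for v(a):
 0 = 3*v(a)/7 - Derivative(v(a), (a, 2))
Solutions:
 v(a) = C1*exp(-sqrt(21)*a/7) + C2*exp(sqrt(21)*a/7)


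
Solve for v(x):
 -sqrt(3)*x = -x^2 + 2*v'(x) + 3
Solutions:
 v(x) = C1 + x^3/6 - sqrt(3)*x^2/4 - 3*x/2


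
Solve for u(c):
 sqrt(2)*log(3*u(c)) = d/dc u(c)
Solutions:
 -sqrt(2)*Integral(1/(log(_y) + log(3)), (_y, u(c)))/2 = C1 - c


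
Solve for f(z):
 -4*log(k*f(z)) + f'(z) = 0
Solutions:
 li(k*f(z))/k = C1 + 4*z


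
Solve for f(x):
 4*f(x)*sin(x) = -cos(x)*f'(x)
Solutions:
 f(x) = C1*cos(x)^4


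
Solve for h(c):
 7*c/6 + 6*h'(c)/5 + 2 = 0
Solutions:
 h(c) = C1 - 35*c^2/72 - 5*c/3


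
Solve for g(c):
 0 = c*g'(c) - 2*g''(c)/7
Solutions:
 g(c) = C1 + C2*erfi(sqrt(7)*c/2)


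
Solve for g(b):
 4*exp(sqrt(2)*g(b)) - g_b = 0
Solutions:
 g(b) = sqrt(2)*(2*log(-1/(C1 + 4*b)) - log(2))/4


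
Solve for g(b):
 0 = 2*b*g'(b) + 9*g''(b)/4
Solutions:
 g(b) = C1 + C2*erf(2*b/3)


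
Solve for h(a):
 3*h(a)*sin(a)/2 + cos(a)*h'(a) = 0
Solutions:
 h(a) = C1*cos(a)^(3/2)


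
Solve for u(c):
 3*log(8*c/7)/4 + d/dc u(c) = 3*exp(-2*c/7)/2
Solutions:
 u(c) = C1 - 3*c*log(c)/4 + 3*c*(-3*log(2) + 1 + log(7))/4 - 21*exp(-2*c/7)/4


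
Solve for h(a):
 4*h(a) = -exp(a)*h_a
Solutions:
 h(a) = C1*exp(4*exp(-a))


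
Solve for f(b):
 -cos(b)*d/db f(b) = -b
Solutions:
 f(b) = C1 + Integral(b/cos(b), b)


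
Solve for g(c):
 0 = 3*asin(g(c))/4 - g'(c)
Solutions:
 Integral(1/asin(_y), (_y, g(c))) = C1 + 3*c/4


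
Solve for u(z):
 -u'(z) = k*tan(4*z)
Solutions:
 u(z) = C1 + k*log(cos(4*z))/4


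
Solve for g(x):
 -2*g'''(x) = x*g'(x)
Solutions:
 g(x) = C1 + Integral(C2*airyai(-2^(2/3)*x/2) + C3*airybi(-2^(2/3)*x/2), x)


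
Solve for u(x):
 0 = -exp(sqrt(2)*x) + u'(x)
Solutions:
 u(x) = C1 + sqrt(2)*exp(sqrt(2)*x)/2


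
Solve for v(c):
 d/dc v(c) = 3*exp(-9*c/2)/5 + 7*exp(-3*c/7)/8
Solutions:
 v(c) = C1 - 2*exp(-9*c/2)/15 - 49*exp(-3*c/7)/24


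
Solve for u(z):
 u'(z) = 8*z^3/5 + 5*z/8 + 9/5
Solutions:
 u(z) = C1 + 2*z^4/5 + 5*z^2/16 + 9*z/5


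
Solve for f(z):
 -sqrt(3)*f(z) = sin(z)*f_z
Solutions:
 f(z) = C1*(cos(z) + 1)^(sqrt(3)/2)/(cos(z) - 1)^(sqrt(3)/2)


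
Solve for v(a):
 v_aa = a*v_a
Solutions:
 v(a) = C1 + C2*erfi(sqrt(2)*a/2)


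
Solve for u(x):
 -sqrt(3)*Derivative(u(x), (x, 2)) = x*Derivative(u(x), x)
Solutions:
 u(x) = C1 + C2*erf(sqrt(2)*3^(3/4)*x/6)


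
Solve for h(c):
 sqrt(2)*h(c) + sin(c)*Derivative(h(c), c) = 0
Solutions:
 h(c) = C1*(cos(c) + 1)^(sqrt(2)/2)/(cos(c) - 1)^(sqrt(2)/2)


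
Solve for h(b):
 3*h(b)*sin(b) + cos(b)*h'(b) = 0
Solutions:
 h(b) = C1*cos(b)^3


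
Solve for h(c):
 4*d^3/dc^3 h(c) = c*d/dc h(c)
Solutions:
 h(c) = C1 + Integral(C2*airyai(2^(1/3)*c/2) + C3*airybi(2^(1/3)*c/2), c)


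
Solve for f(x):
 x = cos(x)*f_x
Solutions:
 f(x) = C1 + Integral(x/cos(x), x)


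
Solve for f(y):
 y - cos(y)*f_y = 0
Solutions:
 f(y) = C1 + Integral(y/cos(y), y)


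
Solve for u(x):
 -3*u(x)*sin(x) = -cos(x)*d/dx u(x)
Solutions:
 u(x) = C1/cos(x)^3


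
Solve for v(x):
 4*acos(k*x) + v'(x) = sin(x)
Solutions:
 v(x) = C1 - 4*Piecewise((x*acos(k*x) - sqrt(-k^2*x^2 + 1)/k, Ne(k, 0)), (pi*x/2, True)) - cos(x)


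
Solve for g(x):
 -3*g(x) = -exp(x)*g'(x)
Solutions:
 g(x) = C1*exp(-3*exp(-x))


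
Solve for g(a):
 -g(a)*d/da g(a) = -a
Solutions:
 g(a) = -sqrt(C1 + a^2)
 g(a) = sqrt(C1 + a^2)


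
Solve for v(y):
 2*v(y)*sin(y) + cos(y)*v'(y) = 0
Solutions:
 v(y) = C1*cos(y)^2


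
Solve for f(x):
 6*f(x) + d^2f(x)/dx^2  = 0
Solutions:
 f(x) = C1*sin(sqrt(6)*x) + C2*cos(sqrt(6)*x)


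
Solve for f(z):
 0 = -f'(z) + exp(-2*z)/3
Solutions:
 f(z) = C1 - exp(-2*z)/6


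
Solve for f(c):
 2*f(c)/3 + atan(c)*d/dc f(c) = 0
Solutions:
 f(c) = C1*exp(-2*Integral(1/atan(c), c)/3)


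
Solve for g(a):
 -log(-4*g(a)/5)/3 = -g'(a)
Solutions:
 -3*Integral(1/(log(-_y) - log(5) + 2*log(2)), (_y, g(a))) = C1 - a


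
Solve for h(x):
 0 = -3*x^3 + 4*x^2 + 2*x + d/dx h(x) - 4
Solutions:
 h(x) = C1 + 3*x^4/4 - 4*x^3/3 - x^2 + 4*x


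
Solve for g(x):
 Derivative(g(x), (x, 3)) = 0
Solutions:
 g(x) = C1 + C2*x + C3*x^2


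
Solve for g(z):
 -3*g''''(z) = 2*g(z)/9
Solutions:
 g(z) = (C1*sin(2^(3/4)*3^(1/4)*z/6) + C2*cos(2^(3/4)*3^(1/4)*z/6))*exp(-2^(3/4)*3^(1/4)*z/6) + (C3*sin(2^(3/4)*3^(1/4)*z/6) + C4*cos(2^(3/4)*3^(1/4)*z/6))*exp(2^(3/4)*3^(1/4)*z/6)


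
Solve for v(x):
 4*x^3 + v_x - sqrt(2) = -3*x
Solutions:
 v(x) = C1 - x^4 - 3*x^2/2 + sqrt(2)*x


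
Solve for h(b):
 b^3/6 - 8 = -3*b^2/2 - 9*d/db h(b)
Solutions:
 h(b) = C1 - b^4/216 - b^3/18 + 8*b/9


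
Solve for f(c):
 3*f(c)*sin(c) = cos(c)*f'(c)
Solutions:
 f(c) = C1/cos(c)^3


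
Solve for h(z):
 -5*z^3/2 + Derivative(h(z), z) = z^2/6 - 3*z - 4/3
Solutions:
 h(z) = C1 + 5*z^4/8 + z^3/18 - 3*z^2/2 - 4*z/3


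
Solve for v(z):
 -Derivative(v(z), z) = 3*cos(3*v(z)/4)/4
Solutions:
 3*z/4 - 2*log(sin(3*v(z)/4) - 1)/3 + 2*log(sin(3*v(z)/4) + 1)/3 = C1


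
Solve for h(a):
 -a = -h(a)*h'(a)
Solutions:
 h(a) = -sqrt(C1 + a^2)
 h(a) = sqrt(C1 + a^2)


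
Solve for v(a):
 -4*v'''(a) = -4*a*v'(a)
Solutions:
 v(a) = C1 + Integral(C2*airyai(a) + C3*airybi(a), a)


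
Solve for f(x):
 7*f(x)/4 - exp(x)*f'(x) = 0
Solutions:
 f(x) = C1*exp(-7*exp(-x)/4)


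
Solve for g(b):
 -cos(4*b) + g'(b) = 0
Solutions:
 g(b) = C1 + sin(4*b)/4


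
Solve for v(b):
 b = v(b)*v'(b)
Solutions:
 v(b) = -sqrt(C1 + b^2)
 v(b) = sqrt(C1 + b^2)


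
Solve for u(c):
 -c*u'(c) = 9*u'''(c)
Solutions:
 u(c) = C1 + Integral(C2*airyai(-3^(1/3)*c/3) + C3*airybi(-3^(1/3)*c/3), c)


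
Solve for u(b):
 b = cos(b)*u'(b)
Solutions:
 u(b) = C1 + Integral(b/cos(b), b)


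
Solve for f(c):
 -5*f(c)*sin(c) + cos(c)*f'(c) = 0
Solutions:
 f(c) = C1/cos(c)^5


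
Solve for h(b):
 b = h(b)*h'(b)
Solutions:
 h(b) = -sqrt(C1 + b^2)
 h(b) = sqrt(C1 + b^2)


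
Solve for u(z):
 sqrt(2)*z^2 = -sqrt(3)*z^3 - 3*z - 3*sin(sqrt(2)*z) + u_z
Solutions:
 u(z) = C1 + sqrt(3)*z^4/4 + sqrt(2)*z^3/3 + 3*z^2/2 - 3*sqrt(2)*cos(sqrt(2)*z)/2


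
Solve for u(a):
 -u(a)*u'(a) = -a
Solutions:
 u(a) = -sqrt(C1 + a^2)
 u(a) = sqrt(C1 + a^2)


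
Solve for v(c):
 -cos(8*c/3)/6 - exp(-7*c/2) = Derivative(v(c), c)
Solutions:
 v(c) = C1 - sin(8*c/3)/16 + 2*exp(-7*c/2)/7


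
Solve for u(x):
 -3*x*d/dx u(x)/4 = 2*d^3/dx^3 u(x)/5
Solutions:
 u(x) = C1 + Integral(C2*airyai(-15^(1/3)*x/2) + C3*airybi(-15^(1/3)*x/2), x)


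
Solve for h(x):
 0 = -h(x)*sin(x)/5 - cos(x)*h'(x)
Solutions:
 h(x) = C1*cos(x)^(1/5)


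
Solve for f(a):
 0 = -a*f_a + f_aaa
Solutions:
 f(a) = C1 + Integral(C2*airyai(a) + C3*airybi(a), a)


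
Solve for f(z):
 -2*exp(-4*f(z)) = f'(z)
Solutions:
 f(z) = log(-I*(C1 - 8*z)^(1/4))
 f(z) = log(I*(C1 - 8*z)^(1/4))
 f(z) = log(-(C1 - 8*z)^(1/4))
 f(z) = log(C1 - 8*z)/4


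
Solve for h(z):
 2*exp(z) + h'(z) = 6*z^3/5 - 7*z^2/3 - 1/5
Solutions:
 h(z) = C1 + 3*z^4/10 - 7*z^3/9 - z/5 - 2*exp(z)


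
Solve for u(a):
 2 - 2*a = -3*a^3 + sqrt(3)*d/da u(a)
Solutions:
 u(a) = C1 + sqrt(3)*a^4/4 - sqrt(3)*a^2/3 + 2*sqrt(3)*a/3


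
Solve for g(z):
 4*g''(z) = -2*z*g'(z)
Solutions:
 g(z) = C1 + C2*erf(z/2)


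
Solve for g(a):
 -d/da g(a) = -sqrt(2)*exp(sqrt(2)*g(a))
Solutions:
 g(a) = sqrt(2)*(2*log(-1/(C1 + sqrt(2)*a)) - log(2))/4


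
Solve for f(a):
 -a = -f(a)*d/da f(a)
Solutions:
 f(a) = -sqrt(C1 + a^2)
 f(a) = sqrt(C1 + a^2)


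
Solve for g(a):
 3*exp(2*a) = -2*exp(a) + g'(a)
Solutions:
 g(a) = C1 + 3*exp(2*a)/2 + 2*exp(a)


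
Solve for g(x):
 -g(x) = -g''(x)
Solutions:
 g(x) = C1*exp(-x) + C2*exp(x)


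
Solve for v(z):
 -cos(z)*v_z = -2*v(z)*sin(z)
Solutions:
 v(z) = C1/cos(z)^2


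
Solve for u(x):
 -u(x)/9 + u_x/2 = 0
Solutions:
 u(x) = C1*exp(2*x/9)


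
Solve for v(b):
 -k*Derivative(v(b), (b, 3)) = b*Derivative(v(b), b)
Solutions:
 v(b) = C1 + Integral(C2*airyai(b*(-1/k)^(1/3)) + C3*airybi(b*(-1/k)^(1/3)), b)


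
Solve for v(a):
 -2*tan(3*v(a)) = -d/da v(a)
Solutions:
 v(a) = -asin(C1*exp(6*a))/3 + pi/3
 v(a) = asin(C1*exp(6*a))/3


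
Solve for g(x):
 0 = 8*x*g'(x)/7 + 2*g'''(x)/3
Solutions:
 g(x) = C1 + Integral(C2*airyai(-12^(1/3)*7^(2/3)*x/7) + C3*airybi(-12^(1/3)*7^(2/3)*x/7), x)


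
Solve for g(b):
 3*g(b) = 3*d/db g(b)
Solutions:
 g(b) = C1*exp(b)


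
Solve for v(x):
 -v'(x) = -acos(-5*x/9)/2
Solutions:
 v(x) = C1 + x*acos(-5*x/9)/2 + sqrt(81 - 25*x^2)/10


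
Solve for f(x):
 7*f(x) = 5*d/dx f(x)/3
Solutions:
 f(x) = C1*exp(21*x/5)


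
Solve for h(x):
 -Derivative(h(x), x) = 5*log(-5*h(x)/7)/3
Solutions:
 3*Integral(1/(log(-_y) - log(7) + log(5)), (_y, h(x)))/5 = C1 - x


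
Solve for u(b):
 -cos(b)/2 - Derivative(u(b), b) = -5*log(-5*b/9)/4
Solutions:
 u(b) = C1 + 5*b*log(-b)/4 - 5*b*log(3)/2 - 5*b/4 + 5*b*log(5)/4 - sin(b)/2


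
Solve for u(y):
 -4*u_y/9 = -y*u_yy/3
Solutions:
 u(y) = C1 + C2*y^(7/3)


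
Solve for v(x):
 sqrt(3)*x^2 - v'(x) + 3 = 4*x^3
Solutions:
 v(x) = C1 - x^4 + sqrt(3)*x^3/3 + 3*x


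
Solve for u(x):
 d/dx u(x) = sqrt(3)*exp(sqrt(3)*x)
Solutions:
 u(x) = C1 + exp(sqrt(3)*x)


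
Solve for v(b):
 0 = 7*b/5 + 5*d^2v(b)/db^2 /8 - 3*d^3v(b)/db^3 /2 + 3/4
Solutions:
 v(b) = C1 + C2*b + C3*exp(5*b/12) - 28*b^3/75 - 411*b^2/125


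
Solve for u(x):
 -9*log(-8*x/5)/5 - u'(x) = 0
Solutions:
 u(x) = C1 - 9*x*log(-x)/5 + 9*x*(-3*log(2) + 1 + log(5))/5


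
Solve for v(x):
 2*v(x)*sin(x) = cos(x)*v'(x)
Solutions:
 v(x) = C1/cos(x)^2


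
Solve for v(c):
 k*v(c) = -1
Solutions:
 v(c) = -1/k


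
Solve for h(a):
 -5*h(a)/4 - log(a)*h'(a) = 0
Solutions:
 h(a) = C1*exp(-5*li(a)/4)


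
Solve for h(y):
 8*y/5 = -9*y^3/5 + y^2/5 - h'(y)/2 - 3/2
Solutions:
 h(y) = C1 - 9*y^4/10 + 2*y^3/15 - 8*y^2/5 - 3*y


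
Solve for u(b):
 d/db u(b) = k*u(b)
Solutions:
 u(b) = C1*exp(b*k)


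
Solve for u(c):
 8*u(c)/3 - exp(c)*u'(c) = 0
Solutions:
 u(c) = C1*exp(-8*exp(-c)/3)


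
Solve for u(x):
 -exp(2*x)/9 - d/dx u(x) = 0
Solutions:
 u(x) = C1 - exp(2*x)/18


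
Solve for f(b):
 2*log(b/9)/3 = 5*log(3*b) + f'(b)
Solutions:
 f(b) = C1 - 13*b*log(b)/3 - 19*b*log(3)/3 + 13*b/3


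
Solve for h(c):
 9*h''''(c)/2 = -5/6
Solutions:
 h(c) = C1 + C2*c + C3*c^2 + C4*c^3 - 5*c^4/648


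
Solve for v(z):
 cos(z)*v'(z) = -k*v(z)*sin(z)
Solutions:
 v(z) = C1*exp(k*log(cos(z)))


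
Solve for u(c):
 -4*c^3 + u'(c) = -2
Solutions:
 u(c) = C1 + c^4 - 2*c


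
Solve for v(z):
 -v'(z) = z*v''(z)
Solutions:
 v(z) = C1 + C2*log(z)


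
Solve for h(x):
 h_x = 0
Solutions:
 h(x) = C1


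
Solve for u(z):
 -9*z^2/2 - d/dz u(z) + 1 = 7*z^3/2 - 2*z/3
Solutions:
 u(z) = C1 - 7*z^4/8 - 3*z^3/2 + z^2/3 + z


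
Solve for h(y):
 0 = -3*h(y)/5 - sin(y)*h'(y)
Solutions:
 h(y) = C1*(cos(y) + 1)^(3/10)/(cos(y) - 1)^(3/10)


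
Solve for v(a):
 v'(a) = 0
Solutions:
 v(a) = C1


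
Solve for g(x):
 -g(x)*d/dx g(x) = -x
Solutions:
 g(x) = -sqrt(C1 + x^2)
 g(x) = sqrt(C1 + x^2)


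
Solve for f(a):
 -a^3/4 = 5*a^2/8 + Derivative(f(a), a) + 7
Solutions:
 f(a) = C1 - a^4/16 - 5*a^3/24 - 7*a


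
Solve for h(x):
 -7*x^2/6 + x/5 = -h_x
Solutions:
 h(x) = C1 + 7*x^3/18 - x^2/10


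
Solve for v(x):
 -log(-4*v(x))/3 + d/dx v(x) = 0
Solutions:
 -3*Integral(1/(log(-_y) + 2*log(2)), (_y, v(x))) = C1 - x


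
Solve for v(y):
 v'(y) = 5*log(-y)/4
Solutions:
 v(y) = C1 + 5*y*log(-y)/4 - 5*y/4


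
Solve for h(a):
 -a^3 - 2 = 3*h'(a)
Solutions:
 h(a) = C1 - a^4/12 - 2*a/3


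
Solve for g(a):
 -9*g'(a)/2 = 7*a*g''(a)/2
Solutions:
 g(a) = C1 + C2/a^(2/7)


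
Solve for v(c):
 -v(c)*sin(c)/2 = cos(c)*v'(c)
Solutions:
 v(c) = C1*sqrt(cos(c))


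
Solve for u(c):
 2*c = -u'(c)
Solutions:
 u(c) = C1 - c^2


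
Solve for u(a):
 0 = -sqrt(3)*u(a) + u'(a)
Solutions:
 u(a) = C1*exp(sqrt(3)*a)


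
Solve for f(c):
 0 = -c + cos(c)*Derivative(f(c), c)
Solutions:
 f(c) = C1 + Integral(c/cos(c), c)


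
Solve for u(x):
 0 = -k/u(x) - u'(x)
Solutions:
 u(x) = -sqrt(C1 - 2*k*x)
 u(x) = sqrt(C1 - 2*k*x)


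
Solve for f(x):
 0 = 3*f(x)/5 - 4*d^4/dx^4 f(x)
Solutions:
 f(x) = C1*exp(-sqrt(2)*3^(1/4)*5^(3/4)*x/10) + C2*exp(sqrt(2)*3^(1/4)*5^(3/4)*x/10) + C3*sin(sqrt(2)*3^(1/4)*5^(3/4)*x/10) + C4*cos(sqrt(2)*3^(1/4)*5^(3/4)*x/10)


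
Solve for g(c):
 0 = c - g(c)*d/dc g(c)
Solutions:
 g(c) = -sqrt(C1 + c^2)
 g(c) = sqrt(C1 + c^2)


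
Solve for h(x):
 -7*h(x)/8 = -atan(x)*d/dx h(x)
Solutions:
 h(x) = C1*exp(7*Integral(1/atan(x), x)/8)


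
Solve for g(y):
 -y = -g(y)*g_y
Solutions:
 g(y) = -sqrt(C1 + y^2)
 g(y) = sqrt(C1 + y^2)


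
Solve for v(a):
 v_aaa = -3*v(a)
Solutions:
 v(a) = C3*exp(-3^(1/3)*a) + (C1*sin(3^(5/6)*a/2) + C2*cos(3^(5/6)*a/2))*exp(3^(1/3)*a/2)


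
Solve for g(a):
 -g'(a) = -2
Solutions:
 g(a) = C1 + 2*a


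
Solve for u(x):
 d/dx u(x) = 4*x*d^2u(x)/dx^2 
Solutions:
 u(x) = C1 + C2*x^(5/4)


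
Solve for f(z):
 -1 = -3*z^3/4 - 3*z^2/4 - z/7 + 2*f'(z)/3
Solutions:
 f(z) = C1 + 9*z^4/32 + 3*z^3/8 + 3*z^2/28 - 3*z/2


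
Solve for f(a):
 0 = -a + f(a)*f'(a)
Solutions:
 f(a) = -sqrt(C1 + a^2)
 f(a) = sqrt(C1 + a^2)


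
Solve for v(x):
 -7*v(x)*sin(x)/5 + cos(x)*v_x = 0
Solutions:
 v(x) = C1/cos(x)^(7/5)


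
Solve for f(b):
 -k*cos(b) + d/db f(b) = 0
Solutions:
 f(b) = C1 + k*sin(b)


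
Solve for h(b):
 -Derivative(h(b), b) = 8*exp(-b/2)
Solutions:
 h(b) = C1 + 16*exp(-b/2)


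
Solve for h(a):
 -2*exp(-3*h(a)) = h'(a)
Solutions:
 h(a) = log(C1 - 6*a)/3
 h(a) = log((-3^(1/3) - 3^(5/6)*I)*(C1 - 2*a)^(1/3)/2)
 h(a) = log((-3^(1/3) + 3^(5/6)*I)*(C1 - 2*a)^(1/3)/2)


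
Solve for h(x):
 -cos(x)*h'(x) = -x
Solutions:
 h(x) = C1 + Integral(x/cos(x), x)


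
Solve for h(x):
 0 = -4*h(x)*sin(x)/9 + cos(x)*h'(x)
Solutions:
 h(x) = C1/cos(x)^(4/9)


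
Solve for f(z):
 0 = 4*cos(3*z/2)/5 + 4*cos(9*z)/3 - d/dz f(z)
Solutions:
 f(z) = C1 + 8*sin(3*z/2)/15 + 4*sin(9*z)/27


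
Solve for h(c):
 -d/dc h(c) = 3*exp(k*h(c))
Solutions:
 h(c) = Piecewise((log(1/(C1*k + 3*c*k))/k, Ne(k, 0)), (nan, True))
 h(c) = Piecewise((C1 - 3*c, Eq(k, 0)), (nan, True))


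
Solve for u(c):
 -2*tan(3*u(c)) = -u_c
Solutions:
 u(c) = -asin(C1*exp(6*c))/3 + pi/3
 u(c) = asin(C1*exp(6*c))/3


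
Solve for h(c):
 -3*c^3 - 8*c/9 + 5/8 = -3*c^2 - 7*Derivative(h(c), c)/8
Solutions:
 h(c) = C1 + 6*c^4/7 - 8*c^3/7 + 32*c^2/63 - 5*c/7
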